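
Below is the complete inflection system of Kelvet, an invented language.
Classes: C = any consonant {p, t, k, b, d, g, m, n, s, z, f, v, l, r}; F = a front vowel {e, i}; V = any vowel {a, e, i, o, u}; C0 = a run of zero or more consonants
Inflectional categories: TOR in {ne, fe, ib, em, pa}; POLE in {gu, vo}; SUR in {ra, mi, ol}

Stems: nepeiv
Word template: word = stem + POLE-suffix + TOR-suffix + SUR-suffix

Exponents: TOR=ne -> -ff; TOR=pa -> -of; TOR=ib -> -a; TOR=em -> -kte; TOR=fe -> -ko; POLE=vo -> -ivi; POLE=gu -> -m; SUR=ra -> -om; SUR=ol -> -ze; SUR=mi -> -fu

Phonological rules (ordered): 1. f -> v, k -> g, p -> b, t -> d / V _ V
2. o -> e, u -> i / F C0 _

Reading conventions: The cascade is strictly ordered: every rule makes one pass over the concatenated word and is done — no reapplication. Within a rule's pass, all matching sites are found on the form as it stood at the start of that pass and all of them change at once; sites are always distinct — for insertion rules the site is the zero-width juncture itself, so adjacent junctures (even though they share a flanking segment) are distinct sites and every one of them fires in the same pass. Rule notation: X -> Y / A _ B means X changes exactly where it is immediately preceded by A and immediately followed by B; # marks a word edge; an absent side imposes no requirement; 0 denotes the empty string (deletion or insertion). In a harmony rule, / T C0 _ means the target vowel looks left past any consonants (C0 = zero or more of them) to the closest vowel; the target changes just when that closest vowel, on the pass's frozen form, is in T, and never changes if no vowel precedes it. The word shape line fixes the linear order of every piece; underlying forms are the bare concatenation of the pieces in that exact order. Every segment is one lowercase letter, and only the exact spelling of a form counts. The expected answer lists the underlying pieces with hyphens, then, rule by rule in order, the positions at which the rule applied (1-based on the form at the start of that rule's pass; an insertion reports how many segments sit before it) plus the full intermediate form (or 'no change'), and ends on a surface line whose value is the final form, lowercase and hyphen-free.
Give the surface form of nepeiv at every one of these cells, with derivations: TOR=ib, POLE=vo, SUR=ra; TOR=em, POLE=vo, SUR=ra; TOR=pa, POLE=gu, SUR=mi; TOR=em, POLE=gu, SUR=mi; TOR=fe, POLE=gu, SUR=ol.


cell TOR=ib, POLE=vo, SUR=ra:
underlying: nepeiv-ivi-a-om
1. f -> v, k -> g, p -> b, t -> d / V _ V: fires at position(s) 3: nebeiviviaom
2. o -> e, u -> i / F C0 _: no change
surface: nebeiviviaom

cell TOR=em, POLE=vo, SUR=ra:
underlying: nepeiv-ivi-kte-om
1. f -> v, k -> g, p -> b, t -> d / V _ V: fires at position(s) 3: nebeivivikteom
2. o -> e, u -> i / F C0 _: fires at position(s) 13: nebeivivikteem
surface: nebeivivikteem

cell TOR=pa, POLE=gu, SUR=mi:
underlying: nepeiv-m-of-fu
1. f -> v, k -> g, p -> b, t -> d / V _ V: fires at position(s) 3: nebeivmoffu
2. o -> e, u -> i / F C0 _: fires at position(s) 8: nebeivmeffu
surface: nebeivmeffu

cell TOR=em, POLE=gu, SUR=mi:
underlying: nepeiv-m-kte-fu
1. f -> v, k -> g, p -> b, t -> d / V _ V: fires at position(s) 3, 11: nebeivmktevu
2. o -> e, u -> i / F C0 _: fires at position(s) 12: nebeivmktevi
surface: nebeivmktevi

cell TOR=fe, POLE=gu, SUR=ol:
underlying: nepeiv-m-ko-ze
1. f -> v, k -> g, p -> b, t -> d / V _ V: fires at position(s) 3: nebeivmkoze
2. o -> e, u -> i / F C0 _: fires at position(s) 9: nebeivmkeze
surface: nebeivmkeze


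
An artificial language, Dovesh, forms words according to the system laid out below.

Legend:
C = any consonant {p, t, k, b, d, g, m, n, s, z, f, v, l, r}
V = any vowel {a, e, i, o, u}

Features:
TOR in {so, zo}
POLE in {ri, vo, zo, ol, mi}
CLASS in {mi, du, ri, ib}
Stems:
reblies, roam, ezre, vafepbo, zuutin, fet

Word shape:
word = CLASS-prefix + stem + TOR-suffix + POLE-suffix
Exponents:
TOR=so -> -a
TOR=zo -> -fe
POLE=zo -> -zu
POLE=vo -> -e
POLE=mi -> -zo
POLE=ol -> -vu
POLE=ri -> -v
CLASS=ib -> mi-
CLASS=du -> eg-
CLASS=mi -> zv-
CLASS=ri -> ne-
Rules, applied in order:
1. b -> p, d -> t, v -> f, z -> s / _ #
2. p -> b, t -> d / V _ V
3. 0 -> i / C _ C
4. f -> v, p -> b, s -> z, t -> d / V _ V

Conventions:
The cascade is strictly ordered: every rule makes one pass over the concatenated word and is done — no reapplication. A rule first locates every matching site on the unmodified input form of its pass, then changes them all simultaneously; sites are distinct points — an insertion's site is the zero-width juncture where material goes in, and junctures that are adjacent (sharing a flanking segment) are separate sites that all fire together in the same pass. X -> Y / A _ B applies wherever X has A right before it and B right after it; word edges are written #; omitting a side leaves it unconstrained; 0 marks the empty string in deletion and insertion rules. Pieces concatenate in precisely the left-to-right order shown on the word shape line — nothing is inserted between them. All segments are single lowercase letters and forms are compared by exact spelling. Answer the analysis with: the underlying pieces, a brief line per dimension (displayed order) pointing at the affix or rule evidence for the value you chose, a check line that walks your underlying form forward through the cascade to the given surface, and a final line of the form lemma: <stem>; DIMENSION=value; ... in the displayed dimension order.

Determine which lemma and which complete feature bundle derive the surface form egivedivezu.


underlying: eg-fet-fe-zu
TOR=zo - signalled by the affix -fe
POLE=zo - signalled by the affix -zu
CLASS=du - signalled by the affix eg-
check: egfetfezu -> egfetfezu -> egfetfezu -> egifetifezu -> egivedivezu
lemma: fet; TOR=zo; POLE=zo; CLASS=du


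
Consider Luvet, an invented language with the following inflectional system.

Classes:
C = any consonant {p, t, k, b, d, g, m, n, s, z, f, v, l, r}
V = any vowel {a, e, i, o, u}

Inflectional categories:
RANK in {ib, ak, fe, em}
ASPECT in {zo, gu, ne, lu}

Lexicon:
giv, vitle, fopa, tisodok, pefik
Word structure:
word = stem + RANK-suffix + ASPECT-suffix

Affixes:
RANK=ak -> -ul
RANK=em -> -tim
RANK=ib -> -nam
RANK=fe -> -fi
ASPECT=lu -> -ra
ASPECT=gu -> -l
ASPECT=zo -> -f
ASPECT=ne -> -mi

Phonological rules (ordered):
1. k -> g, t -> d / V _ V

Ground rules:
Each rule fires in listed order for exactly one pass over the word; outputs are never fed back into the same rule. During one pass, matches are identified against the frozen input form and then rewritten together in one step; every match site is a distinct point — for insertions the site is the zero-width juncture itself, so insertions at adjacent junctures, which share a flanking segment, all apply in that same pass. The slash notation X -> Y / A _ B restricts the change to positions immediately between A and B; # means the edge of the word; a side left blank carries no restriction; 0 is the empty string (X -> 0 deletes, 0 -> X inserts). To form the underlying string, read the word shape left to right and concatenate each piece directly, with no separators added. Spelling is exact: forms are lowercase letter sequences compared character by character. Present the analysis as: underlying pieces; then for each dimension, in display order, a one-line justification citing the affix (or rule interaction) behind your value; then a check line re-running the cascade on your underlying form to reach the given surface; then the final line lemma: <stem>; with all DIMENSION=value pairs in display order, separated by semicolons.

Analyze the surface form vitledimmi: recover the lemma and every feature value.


underlying: vitle-tim-mi
RANK=em - signalled by the affix -tim
ASPECT=ne - signalled by the affix -mi
check: vitletimmi -> vitledimmi
lemma: vitle; RANK=em; ASPECT=ne


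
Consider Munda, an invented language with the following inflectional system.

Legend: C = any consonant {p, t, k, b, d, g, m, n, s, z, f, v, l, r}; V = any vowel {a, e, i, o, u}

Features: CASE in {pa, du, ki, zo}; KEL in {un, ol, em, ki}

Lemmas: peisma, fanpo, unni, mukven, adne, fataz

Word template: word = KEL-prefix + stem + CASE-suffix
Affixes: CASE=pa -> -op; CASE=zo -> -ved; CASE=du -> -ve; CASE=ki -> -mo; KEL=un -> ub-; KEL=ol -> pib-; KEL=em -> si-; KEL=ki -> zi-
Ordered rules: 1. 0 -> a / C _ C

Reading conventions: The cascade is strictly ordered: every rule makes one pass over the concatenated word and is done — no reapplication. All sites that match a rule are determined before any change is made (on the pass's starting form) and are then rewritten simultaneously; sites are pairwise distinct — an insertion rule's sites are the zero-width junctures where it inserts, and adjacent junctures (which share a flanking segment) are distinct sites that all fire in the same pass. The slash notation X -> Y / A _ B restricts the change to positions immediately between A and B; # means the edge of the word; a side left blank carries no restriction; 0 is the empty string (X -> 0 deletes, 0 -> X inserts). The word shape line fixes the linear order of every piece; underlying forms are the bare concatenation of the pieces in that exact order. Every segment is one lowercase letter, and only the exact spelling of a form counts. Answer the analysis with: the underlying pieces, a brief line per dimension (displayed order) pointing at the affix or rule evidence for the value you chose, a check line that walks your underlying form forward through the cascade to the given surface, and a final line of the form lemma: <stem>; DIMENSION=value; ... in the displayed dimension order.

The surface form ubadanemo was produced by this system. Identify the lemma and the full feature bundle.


underlying: ub-adne-mo
CASE=ki - signalled by the affix -mo
KEL=un - signalled by the affix ub-
check: ubadnemo -> ubadanemo
lemma: adne; CASE=ki; KEL=un


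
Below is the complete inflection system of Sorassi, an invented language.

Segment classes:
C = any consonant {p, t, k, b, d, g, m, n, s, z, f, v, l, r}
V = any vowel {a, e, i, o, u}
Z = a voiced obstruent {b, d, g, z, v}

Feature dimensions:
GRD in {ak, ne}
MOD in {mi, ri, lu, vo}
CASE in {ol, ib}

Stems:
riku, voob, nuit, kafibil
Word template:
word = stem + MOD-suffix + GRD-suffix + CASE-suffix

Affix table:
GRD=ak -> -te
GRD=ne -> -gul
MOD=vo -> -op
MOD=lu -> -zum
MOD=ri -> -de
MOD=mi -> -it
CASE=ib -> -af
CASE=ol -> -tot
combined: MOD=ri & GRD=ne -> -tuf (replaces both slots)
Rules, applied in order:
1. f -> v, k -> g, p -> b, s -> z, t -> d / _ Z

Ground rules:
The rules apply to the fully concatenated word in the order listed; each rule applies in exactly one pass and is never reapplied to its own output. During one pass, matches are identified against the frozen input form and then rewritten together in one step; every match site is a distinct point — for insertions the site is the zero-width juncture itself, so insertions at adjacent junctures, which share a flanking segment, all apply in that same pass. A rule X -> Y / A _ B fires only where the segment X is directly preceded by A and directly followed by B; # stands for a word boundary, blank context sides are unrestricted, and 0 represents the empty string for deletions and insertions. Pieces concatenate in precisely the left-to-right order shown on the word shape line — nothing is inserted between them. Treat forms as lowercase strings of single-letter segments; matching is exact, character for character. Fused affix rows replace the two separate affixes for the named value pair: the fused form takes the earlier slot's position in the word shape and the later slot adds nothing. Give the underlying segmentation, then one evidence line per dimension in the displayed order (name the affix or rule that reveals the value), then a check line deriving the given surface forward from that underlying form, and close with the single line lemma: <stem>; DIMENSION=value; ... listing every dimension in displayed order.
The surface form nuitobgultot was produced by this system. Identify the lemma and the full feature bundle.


underlying: nuit-op-gul-tot
GRD=ne - signalled by the affix -gul
MOD=vo - signalled by the affix -op
CASE=ol - signalled by the affix -tot
check: nuitopgultot -> nuitobgultot
lemma: nuit; GRD=ne; MOD=vo; CASE=ol


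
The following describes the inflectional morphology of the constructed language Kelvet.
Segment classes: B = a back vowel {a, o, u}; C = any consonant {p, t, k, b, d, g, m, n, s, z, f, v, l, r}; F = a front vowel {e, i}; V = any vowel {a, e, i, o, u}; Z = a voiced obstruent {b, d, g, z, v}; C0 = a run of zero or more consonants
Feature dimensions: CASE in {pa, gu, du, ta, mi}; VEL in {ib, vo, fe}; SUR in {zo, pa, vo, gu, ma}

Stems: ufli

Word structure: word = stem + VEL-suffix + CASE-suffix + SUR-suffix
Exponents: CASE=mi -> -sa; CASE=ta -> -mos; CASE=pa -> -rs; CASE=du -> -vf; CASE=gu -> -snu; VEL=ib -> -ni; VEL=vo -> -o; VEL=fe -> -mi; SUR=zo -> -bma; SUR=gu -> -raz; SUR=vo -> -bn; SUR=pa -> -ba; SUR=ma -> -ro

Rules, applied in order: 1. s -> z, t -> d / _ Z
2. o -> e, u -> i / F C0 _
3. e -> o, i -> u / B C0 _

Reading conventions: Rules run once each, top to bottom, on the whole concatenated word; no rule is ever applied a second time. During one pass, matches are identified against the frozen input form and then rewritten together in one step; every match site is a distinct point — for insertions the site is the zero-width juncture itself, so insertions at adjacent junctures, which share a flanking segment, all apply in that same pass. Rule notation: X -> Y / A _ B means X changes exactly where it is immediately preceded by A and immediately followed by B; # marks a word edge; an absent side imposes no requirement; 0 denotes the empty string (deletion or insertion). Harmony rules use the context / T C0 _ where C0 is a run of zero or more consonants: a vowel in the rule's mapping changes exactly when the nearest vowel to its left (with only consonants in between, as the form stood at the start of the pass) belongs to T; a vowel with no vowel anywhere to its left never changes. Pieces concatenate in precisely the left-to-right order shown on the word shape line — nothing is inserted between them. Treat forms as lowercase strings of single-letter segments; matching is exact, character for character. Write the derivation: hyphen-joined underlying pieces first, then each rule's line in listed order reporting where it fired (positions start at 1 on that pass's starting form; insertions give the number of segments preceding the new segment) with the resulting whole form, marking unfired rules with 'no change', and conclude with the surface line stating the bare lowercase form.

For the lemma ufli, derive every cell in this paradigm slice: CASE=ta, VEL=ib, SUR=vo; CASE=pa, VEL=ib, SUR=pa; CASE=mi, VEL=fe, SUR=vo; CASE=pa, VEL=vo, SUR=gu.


cell CASE=ta, VEL=ib, SUR=vo:
underlying: ufli-ni-mos-bn
1. s -> z, t -> d / _ Z: fires at position(s) 9: uflinimozbn
2. o -> e, u -> i / F C0 _: fires at position(s) 8: uflinimezbn
3. e -> o, i -> u / B C0 _: fires at position(s) 4: uflunimezbn
surface: uflunimezbn

cell CASE=pa, VEL=ib, SUR=pa:
underlying: ufli-ni-rs-ba
1. s -> z, t -> d / _ Z: fires at position(s) 8: uflinirzba
2. o -> e, u -> i / F C0 _: no change
3. e -> o, i -> u / B C0 _: fires at position(s) 4: uflunirzba
surface: uflunirzba

cell CASE=mi, VEL=fe, SUR=vo:
underlying: ufli-mi-sa-bn
1. s -> z, t -> d / _ Z: no change
2. o -> e, u -> i / F C0 _: no change
3. e -> o, i -> u / B C0 _: fires at position(s) 4: uflumisabn
surface: uflumisabn

cell CASE=pa, VEL=vo, SUR=gu:
underlying: ufli-o-rs-raz
1. s -> z, t -> d / _ Z: no change
2. o -> e, u -> i / F C0 _: fires at position(s) 5: ufliersraz
3. e -> o, i -> u / B C0 _: fires at position(s) 4: ufluersraz
surface: ufluersraz


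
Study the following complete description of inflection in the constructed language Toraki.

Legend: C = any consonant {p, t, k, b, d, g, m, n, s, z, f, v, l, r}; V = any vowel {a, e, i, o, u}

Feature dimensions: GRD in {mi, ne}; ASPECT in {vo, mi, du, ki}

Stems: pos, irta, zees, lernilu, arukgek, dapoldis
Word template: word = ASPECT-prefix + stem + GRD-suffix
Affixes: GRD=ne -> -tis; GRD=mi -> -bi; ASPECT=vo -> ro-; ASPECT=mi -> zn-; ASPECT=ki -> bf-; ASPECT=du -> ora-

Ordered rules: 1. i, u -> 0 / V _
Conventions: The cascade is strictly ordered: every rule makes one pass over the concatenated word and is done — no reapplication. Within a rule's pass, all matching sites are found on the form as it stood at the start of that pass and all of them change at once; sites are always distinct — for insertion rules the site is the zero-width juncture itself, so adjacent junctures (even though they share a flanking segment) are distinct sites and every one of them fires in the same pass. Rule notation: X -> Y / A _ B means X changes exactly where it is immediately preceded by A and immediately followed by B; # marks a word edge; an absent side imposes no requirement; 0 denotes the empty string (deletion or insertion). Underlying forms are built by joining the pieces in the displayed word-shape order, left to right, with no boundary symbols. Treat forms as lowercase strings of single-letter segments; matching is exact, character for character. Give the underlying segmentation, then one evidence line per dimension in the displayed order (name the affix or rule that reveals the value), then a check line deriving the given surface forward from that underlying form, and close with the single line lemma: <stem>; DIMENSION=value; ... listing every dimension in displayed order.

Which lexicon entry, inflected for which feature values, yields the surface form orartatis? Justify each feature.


underlying: ora-irta-tis
GRD=ne - signalled by the affix -tis
ASPECT=du - signalled by the affix ora-
check: orairtatis -> orartatis
lemma: irta; GRD=ne; ASPECT=du


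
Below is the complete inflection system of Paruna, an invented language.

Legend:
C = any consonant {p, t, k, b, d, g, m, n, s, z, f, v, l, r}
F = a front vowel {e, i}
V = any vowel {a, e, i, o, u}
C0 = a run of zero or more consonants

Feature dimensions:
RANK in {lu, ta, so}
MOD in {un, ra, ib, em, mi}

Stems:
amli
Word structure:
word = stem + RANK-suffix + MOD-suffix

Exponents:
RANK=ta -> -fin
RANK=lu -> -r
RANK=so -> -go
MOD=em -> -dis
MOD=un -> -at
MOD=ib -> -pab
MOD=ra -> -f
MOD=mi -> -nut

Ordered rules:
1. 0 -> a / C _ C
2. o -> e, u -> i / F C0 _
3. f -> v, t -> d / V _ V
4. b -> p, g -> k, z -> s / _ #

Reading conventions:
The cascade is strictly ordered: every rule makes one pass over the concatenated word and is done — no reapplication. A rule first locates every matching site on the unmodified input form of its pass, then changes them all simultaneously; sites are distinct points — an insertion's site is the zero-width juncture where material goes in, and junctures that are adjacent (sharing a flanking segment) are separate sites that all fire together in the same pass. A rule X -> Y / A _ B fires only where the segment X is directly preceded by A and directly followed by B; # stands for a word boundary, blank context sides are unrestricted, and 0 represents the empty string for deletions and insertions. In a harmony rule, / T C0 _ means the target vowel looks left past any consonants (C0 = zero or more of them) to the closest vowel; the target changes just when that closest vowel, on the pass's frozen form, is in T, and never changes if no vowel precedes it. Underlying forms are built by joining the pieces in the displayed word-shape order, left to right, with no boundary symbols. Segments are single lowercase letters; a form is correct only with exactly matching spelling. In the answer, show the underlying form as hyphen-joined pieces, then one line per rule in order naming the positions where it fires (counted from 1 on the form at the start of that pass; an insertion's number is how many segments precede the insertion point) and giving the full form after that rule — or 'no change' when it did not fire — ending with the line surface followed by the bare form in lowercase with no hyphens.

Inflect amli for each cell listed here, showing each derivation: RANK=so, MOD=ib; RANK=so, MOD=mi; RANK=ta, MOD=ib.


cell RANK=so, MOD=ib:
underlying: amli-go-pab
1. 0 -> a / C _ C: inserts after position(s) 2: amaligopab
2. o -> e, u -> i / F C0 _: fires at position(s) 7: amaligepab
3. f -> v, t -> d / V _ V: no change
4. b -> p, g -> k, z -> s / _ #: fires at position(s) 10: amaligepap
surface: amaligepap

cell RANK=so, MOD=mi:
underlying: amli-go-nut
1. 0 -> a / C _ C: inserts after position(s) 2: amaligonut
2. o -> e, u -> i / F C0 _: fires at position(s) 7: amaligenut
3. f -> v, t -> d / V _ V: no change
4. b -> p, g -> k, z -> s / _ #: no change
surface: amaligenut

cell RANK=ta, MOD=ib:
underlying: amli-fin-pab
1. 0 -> a / C _ C: inserts after position(s) 2, 7: amalifinapab
2. o -> e, u -> i / F C0 _: no change
3. f -> v, t -> d / V _ V: fires at position(s) 6: amalivinapab
4. b -> p, g -> k, z -> s / _ #: fires at position(s) 12: amalivinapap
surface: amalivinapap


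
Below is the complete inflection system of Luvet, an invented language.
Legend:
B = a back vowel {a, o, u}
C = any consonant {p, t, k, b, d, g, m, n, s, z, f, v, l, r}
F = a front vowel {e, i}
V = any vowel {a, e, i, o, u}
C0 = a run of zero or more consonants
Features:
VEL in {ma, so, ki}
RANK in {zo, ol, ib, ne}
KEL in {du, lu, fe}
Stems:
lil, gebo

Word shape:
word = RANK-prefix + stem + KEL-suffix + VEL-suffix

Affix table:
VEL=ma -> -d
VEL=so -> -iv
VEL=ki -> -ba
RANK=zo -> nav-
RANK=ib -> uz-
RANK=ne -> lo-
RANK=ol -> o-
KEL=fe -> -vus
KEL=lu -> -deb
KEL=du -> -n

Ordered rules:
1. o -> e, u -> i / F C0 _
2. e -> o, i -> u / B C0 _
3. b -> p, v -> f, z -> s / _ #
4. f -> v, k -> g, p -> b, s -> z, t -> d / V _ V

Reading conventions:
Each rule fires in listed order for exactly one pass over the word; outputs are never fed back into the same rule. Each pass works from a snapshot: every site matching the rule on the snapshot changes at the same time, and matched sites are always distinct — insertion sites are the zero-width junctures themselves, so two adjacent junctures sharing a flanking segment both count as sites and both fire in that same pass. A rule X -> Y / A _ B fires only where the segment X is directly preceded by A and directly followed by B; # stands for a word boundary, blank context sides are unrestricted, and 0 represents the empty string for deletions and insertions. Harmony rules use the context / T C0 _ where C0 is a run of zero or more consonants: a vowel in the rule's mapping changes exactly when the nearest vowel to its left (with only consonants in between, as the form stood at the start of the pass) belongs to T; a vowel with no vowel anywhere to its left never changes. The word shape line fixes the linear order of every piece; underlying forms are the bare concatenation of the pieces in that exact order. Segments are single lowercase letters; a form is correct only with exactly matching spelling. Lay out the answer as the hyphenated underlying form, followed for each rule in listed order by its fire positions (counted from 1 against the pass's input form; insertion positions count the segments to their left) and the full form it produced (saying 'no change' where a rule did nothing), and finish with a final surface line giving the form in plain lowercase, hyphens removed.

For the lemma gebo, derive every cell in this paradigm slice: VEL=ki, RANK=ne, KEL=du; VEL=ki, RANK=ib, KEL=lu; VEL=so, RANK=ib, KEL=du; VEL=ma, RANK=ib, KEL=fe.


cell VEL=ki, RANK=ne, KEL=du:
underlying: lo-gebo-n-ba
1. o -> e, u -> i / F C0 _: fires at position(s) 6: logebenba
2. e -> o, i -> u / B C0 _: fires at position(s) 4: logobenba
3. b -> p, v -> f, z -> s / _ #: no change
4. f -> v, k -> g, p -> b, s -> z, t -> d / V _ V: no change
surface: logobenba

cell VEL=ki, RANK=ib, KEL=lu:
underlying: uz-gebo-deb-ba
1. o -> e, u -> i / F C0 _: fires at position(s) 6: uzgebedebba
2. e -> o, i -> u / B C0 _: fires at position(s) 4: uzgobedebba
3. b -> p, v -> f, z -> s / _ #: no change
4. f -> v, k -> g, p -> b, s -> z, t -> d / V _ V: no change
surface: uzgobedebba

cell VEL=so, RANK=ib, KEL=du:
underlying: uz-gebo-n-iv
1. o -> e, u -> i / F C0 _: fires at position(s) 6: uzgebeniv
2. e -> o, i -> u / B C0 _: fires at position(s) 4: uzgobeniv
3. b -> p, v -> f, z -> s / _ #: fires at position(s) 9: uzgobenif
4. f -> v, k -> g, p -> b, s -> z, t -> d / V _ V: no change
surface: uzgobenif

cell VEL=ma, RANK=ib, KEL=fe:
underlying: uz-gebo-vus-d
1. o -> e, u -> i / F C0 _: fires at position(s) 6: uzgebevusd
2. e -> o, i -> u / B C0 _: fires at position(s) 4: uzgobevusd
3. b -> p, v -> f, z -> s / _ #: no change
4. f -> v, k -> g, p -> b, s -> z, t -> d / V _ V: no change
surface: uzgobevusd


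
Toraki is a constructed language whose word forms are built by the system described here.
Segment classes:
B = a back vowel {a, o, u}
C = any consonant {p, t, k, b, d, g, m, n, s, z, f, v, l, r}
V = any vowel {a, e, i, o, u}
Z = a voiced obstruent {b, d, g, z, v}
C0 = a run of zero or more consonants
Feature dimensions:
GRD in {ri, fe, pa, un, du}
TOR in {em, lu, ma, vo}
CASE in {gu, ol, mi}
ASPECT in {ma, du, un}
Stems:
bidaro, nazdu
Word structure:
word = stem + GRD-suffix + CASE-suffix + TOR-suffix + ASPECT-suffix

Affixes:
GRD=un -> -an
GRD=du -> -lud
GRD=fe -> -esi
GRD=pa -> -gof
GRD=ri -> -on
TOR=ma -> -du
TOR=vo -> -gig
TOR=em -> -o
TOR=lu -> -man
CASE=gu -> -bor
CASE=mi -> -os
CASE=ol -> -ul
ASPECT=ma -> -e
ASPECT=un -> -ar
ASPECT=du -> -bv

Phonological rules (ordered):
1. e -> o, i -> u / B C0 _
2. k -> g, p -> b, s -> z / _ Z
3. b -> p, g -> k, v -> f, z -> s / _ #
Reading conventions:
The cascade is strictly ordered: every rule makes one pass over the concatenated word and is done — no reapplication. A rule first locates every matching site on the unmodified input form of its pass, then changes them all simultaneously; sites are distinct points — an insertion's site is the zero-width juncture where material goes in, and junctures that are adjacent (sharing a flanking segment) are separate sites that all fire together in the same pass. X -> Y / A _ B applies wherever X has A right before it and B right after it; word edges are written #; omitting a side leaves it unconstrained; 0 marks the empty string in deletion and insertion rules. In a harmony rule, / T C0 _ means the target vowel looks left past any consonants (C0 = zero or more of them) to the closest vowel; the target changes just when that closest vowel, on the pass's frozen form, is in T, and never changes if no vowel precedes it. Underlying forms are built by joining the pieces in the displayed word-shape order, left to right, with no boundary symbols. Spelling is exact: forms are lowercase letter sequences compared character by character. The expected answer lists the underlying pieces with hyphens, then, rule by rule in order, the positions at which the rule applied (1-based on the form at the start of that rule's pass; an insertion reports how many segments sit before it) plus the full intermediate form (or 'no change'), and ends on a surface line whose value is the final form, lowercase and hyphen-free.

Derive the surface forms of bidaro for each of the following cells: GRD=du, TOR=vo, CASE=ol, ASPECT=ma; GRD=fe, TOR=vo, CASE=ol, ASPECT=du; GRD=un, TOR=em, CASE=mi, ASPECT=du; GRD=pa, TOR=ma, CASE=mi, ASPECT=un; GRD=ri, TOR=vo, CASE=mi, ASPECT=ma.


cell GRD=du, TOR=vo, CASE=ol, ASPECT=ma:
underlying: bidaro-lud-ul-gig-e
1. e -> o, i -> u / B C0 _: fires at position(s) 13: bidaroludulguge
2. k -> g, p -> b, s -> z / _ Z: no change
3. b -> p, g -> k, v -> f, z -> s / _ #: no change
surface: bidaroludulguge

cell GRD=fe, TOR=vo, CASE=ol, ASPECT=du:
underlying: bidaro-esi-ul-gig-bv
1. e -> o, i -> u / B C0 _: fires at position(s) 7, 13: bidaroosiulgugbv
2. k -> g, p -> b, s -> z / _ Z: no change
3. b -> p, g -> k, v -> f, z -> s / _ #: fires at position(s) 16: bidaroosiulgugbf
surface: bidaroosiulgugbf

cell GRD=un, TOR=em, CASE=mi, ASPECT=du:
underlying: bidaro-an-os-o-bv
1. e -> o, i -> u / B C0 _: no change
2. k -> g, p -> b, s -> z / _ Z: no change
3. b -> p, g -> k, v -> f, z -> s / _ #: fires at position(s) 13: bidaroanosobf
surface: bidaroanosobf

cell GRD=pa, TOR=ma, CASE=mi, ASPECT=un:
underlying: bidaro-gof-os-du-ar
1. e -> o, i -> u / B C0 _: no change
2. k -> g, p -> b, s -> z / _ Z: fires at position(s) 11: bidarogofozduar
3. b -> p, g -> k, v -> f, z -> s / _ #: no change
surface: bidarogofozduar

cell GRD=ri, TOR=vo, CASE=mi, ASPECT=ma:
underlying: bidaro-on-os-gig-e
1. e -> o, i -> u / B C0 _: fires at position(s) 12: bidaroonosguge
2. k -> g, p -> b, s -> z / _ Z: fires at position(s) 10: bidaroonozguge
3. b -> p, g -> k, v -> f, z -> s / _ #: no change
surface: bidaroonozguge


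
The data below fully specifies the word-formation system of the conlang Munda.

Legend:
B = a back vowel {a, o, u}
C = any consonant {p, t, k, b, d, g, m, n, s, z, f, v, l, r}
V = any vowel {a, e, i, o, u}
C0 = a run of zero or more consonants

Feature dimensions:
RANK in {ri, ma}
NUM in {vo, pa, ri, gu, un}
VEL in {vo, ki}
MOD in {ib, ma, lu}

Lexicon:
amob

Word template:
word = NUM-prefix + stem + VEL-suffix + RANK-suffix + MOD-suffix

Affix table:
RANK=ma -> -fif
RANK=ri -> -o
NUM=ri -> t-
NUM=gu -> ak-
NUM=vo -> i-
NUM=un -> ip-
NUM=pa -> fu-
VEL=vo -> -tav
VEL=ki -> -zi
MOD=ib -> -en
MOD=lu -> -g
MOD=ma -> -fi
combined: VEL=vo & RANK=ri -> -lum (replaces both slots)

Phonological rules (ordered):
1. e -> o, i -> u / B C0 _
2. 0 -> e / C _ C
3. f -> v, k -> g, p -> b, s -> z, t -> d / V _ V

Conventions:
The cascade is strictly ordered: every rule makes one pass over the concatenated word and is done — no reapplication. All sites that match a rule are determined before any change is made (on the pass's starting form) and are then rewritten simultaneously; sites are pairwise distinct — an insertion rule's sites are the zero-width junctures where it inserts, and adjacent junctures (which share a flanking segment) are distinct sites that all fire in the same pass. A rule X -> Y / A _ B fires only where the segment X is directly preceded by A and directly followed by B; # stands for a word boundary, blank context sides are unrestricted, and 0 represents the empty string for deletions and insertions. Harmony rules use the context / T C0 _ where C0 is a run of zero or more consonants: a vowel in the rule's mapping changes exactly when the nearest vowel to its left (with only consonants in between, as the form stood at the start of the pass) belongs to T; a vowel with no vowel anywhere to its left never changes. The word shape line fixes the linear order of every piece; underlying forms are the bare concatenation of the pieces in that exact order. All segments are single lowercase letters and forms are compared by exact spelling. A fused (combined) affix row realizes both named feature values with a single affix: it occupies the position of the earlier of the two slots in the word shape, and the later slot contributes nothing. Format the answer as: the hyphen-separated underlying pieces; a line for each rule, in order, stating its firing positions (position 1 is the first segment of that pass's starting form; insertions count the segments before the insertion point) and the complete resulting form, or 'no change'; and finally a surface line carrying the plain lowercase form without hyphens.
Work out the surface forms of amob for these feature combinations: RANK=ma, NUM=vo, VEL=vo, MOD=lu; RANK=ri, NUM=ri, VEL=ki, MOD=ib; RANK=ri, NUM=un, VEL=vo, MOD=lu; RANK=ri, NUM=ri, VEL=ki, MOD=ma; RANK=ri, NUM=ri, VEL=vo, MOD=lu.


cell RANK=ma, NUM=vo, VEL=vo, MOD=lu:
underlying: i-amob-tav-fif-g
1. e -> o, i -> u / B C0 _: fires at position(s) 10: iamobtavfufg
2. 0 -> e / C _ C: inserts after position(s) 5, 8, 11: iamobetavefufeg
3. f -> v, k -> g, p -> b, s -> z, t -> d / V _ V: fires at position(s) 7, 11, 13: iamobedavevuveg
surface: iamobedavevuveg

cell RANK=ri, NUM=ri, VEL=ki, MOD=ib:
underlying: t-amob-zi-o-en
1. e -> o, i -> u / B C0 _: fires at position(s) 7, 9: tamobzuoon
2. 0 -> e / C _ C: inserts after position(s) 5: tamobezuoon
3. f -> v, k -> g, p -> b, s -> z, t -> d / V _ V: no change
surface: tamobezuoon

cell RANK=ri, NUM=un, VEL=vo, MOD=lu:
underlying: ip-amob-lum-g
1. e -> o, i -> u / B C0 _: no change
2. 0 -> e / C _ C: inserts after position(s) 6, 9: ipamobelumeg
3. f -> v, k -> g, p -> b, s -> z, t -> d / V _ V: fires at position(s) 2: ibamobelumeg
surface: ibamobelumeg

cell RANK=ri, NUM=ri, VEL=ki, MOD=ma:
underlying: t-amob-zi-o-fi
1. e -> o, i -> u / B C0 _: fires at position(s) 7, 10: tamobzuofu
2. 0 -> e / C _ C: inserts after position(s) 5: tamobezuofu
3. f -> v, k -> g, p -> b, s -> z, t -> d / V _ V: fires at position(s) 10: tamobezuovu
surface: tamobezuovu

cell RANK=ri, NUM=ri, VEL=vo, MOD=lu:
underlying: t-amob-lum-g
1. e -> o, i -> u / B C0 _: no change
2. 0 -> e / C _ C: inserts after position(s) 5, 8: tamobelumeg
3. f -> v, k -> g, p -> b, s -> z, t -> d / V _ V: no change
surface: tamobelumeg


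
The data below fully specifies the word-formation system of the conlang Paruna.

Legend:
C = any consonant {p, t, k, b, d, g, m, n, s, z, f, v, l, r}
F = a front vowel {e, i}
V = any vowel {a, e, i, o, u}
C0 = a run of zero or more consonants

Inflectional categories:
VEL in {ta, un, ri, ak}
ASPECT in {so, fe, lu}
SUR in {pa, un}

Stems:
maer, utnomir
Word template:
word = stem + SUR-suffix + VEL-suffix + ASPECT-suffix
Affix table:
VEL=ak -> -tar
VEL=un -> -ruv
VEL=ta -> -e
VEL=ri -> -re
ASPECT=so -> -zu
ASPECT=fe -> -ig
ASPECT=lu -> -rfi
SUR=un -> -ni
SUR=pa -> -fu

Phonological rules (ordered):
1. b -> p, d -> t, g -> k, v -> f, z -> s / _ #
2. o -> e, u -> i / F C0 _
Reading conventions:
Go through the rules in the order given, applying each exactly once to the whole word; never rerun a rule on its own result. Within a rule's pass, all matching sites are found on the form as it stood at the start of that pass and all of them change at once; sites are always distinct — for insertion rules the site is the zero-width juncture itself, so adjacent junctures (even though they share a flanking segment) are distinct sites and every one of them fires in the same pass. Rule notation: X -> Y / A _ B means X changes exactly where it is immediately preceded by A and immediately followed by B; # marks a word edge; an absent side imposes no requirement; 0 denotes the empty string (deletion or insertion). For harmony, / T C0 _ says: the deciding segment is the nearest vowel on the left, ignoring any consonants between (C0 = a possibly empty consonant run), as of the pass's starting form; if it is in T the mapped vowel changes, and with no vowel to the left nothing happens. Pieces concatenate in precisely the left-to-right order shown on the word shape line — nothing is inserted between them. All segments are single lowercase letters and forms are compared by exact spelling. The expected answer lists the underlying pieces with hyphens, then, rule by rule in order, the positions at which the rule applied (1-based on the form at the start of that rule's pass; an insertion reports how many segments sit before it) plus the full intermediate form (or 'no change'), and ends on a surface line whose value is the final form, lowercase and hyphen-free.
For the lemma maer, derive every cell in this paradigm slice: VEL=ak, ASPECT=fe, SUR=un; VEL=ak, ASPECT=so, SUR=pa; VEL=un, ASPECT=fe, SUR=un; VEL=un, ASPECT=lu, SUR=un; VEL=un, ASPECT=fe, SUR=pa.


cell VEL=ak, ASPECT=fe, SUR=un:
underlying: maer-ni-tar-ig
1. b -> p, d -> t, g -> k, v -> f, z -> s / _ #: fires at position(s) 11: maernitarik
2. o -> e, u -> i / F C0 _: no change
surface: maernitarik

cell VEL=ak, ASPECT=so, SUR=pa:
underlying: maer-fu-tar-zu
1. b -> p, d -> t, g -> k, v -> f, z -> s / _ #: no change
2. o -> e, u -> i / F C0 _: fires at position(s) 6: maerfitarzu
surface: maerfitarzu

cell VEL=un, ASPECT=fe, SUR=un:
underlying: maer-ni-ruv-ig
1. b -> p, d -> t, g -> k, v -> f, z -> s / _ #: fires at position(s) 11: maerniruvik
2. o -> e, u -> i / F C0 _: fires at position(s) 8: maernirivik
surface: maernirivik

cell VEL=un, ASPECT=lu, SUR=un:
underlying: maer-ni-ruv-rfi
1. b -> p, d -> t, g -> k, v -> f, z -> s / _ #: no change
2. o -> e, u -> i / F C0 _: fires at position(s) 8: maernirivrfi
surface: maernirivrfi

cell VEL=un, ASPECT=fe, SUR=pa:
underlying: maer-fu-ruv-ig
1. b -> p, d -> t, g -> k, v -> f, z -> s / _ #: fires at position(s) 11: maerfuruvik
2. o -> e, u -> i / F C0 _: fires at position(s) 6: maerfiruvik
surface: maerfiruvik


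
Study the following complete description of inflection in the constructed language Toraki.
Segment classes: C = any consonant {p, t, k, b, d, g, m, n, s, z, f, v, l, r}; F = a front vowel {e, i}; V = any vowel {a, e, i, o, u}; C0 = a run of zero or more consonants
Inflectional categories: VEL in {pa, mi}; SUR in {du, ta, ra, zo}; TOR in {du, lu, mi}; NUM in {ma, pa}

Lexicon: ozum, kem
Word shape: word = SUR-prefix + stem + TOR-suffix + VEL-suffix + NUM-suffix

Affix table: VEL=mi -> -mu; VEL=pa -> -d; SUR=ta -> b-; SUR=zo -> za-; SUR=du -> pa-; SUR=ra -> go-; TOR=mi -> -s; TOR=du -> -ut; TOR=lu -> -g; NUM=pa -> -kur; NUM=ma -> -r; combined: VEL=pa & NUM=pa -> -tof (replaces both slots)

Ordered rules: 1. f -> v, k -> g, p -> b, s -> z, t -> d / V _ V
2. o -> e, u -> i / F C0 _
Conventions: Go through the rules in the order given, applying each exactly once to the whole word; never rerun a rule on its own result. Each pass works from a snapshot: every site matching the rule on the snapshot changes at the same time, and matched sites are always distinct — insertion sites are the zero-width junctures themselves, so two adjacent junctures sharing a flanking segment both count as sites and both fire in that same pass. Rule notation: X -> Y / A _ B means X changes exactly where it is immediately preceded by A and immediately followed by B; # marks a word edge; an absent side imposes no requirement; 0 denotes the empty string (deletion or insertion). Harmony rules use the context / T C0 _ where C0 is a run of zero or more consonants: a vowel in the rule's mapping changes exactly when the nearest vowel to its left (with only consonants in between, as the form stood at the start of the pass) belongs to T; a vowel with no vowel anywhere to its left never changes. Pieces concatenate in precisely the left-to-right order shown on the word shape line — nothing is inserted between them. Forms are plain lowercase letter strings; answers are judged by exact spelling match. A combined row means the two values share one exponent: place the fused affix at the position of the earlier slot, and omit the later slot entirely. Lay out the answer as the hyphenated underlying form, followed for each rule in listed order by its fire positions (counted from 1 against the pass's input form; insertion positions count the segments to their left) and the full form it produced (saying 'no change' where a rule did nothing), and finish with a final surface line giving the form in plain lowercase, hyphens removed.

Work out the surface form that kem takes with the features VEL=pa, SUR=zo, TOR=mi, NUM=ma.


underlying: za-kem-s-d-r
1. f -> v, k -> g, p -> b, s -> z, t -> d / V _ V: fires at position(s) 3: zagemsdr
2. o -> e, u -> i / F C0 _: no change
surface: zagemsdr


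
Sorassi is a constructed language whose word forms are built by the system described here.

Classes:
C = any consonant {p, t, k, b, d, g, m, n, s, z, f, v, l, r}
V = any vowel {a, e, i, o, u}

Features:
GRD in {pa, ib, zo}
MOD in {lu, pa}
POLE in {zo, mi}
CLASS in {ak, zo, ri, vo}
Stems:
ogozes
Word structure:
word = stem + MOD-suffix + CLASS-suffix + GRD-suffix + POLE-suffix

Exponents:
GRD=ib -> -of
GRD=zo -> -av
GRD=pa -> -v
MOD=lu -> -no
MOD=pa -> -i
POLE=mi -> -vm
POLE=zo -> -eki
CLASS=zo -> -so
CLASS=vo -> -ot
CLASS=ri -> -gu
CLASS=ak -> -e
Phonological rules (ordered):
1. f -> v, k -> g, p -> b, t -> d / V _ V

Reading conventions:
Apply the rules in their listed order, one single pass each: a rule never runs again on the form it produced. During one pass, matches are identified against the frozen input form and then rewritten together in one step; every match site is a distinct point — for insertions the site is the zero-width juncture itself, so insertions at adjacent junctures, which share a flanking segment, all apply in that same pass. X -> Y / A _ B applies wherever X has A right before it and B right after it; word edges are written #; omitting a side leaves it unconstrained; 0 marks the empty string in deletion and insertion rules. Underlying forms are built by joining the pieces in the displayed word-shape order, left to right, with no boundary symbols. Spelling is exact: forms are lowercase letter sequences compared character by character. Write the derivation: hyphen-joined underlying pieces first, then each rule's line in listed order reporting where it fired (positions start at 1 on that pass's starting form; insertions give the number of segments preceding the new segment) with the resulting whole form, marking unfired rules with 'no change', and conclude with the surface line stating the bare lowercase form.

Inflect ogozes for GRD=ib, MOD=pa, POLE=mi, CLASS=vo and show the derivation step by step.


underlying: ogozes-i-ot-of-vm
1. f -> v, k -> g, p -> b, t -> d / V _ V: fires at position(s) 9: ogozesiodofvm
surface: ogozesiodofvm
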